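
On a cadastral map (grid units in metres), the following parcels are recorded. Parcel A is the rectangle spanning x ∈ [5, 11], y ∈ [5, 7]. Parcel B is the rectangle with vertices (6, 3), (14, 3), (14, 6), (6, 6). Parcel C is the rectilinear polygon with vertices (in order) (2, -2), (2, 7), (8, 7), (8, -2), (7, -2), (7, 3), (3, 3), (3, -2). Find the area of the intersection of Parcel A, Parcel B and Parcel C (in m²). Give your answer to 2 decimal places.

2.00

The intersection is the polygon with vertices (6,5), (6,6), (8,6), (8,5).
By the shoelace formula its area is 2.00.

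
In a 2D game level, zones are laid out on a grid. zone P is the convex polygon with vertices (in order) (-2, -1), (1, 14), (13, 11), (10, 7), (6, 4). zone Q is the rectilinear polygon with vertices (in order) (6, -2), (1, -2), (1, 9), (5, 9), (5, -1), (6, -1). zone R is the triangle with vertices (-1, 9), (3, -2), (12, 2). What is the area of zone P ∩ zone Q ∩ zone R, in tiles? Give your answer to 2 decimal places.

The intersection is the polygon with vertices (1,7.923), (5,5.769), (5,3.375), (1.778,1.361), (1,3.5).
By the shoelace formula its area is 17.86.

17.86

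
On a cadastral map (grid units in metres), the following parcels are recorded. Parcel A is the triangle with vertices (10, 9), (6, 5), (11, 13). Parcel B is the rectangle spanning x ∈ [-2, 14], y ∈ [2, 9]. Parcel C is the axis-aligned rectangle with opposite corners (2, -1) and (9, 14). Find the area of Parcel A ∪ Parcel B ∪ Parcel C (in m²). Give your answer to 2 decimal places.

170.80

By inclusion–exclusion:
Individual areas: |Parcel A| = 6, |Parcel B| = 112, |Parcel C| = 105.
|Parcel A∩Parcel B| = 3.
|Parcel A∩Parcel C| = 2.7.
|Parcel B∩Parcel C|: x∈[2,9], y∈[2,9] → 7·7 = 49.
|Parcel A∩Parcel B∩Parcel C| = 2.5.
|Parcel A ∪ Parcel B ∪ Parcel C| = 223 − 54.7 + 2.5 = 170.80.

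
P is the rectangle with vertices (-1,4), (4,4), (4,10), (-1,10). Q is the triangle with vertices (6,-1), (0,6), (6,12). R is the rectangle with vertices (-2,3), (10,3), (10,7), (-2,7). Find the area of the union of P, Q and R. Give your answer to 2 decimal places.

By inclusion–exclusion:
Individual areas: |P| = 30, |Q| = 39, |R| = 48.
|P∩Q| = 14.2857.
|P∩R|: x∈[-1,4], y∈[4,7] → 5·3 = 15.
|Q∩R| = 19.6429.
|P∩Q∩R| = 9.7857.
|P ∪ Q ∪ R| = 117 − 48.9286 + 9.7857 = 77.86.

77.86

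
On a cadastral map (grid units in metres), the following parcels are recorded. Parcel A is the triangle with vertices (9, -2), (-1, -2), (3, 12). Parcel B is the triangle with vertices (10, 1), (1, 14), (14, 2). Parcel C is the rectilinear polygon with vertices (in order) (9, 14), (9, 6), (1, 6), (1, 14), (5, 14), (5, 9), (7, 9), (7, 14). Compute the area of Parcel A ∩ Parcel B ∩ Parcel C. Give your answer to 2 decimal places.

0.52

The intersection is the polygon with vertices (4,9.667), (2.82,11.371), (3,12).
By the shoelace formula its area is 0.52.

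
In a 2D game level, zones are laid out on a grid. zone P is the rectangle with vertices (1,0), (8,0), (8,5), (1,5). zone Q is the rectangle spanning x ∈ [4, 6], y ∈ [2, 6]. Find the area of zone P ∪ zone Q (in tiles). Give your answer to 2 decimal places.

37.00

By inclusion–exclusion:
Individual areas: |zone P| = 35, |zone Q| = 8.
|zone P∩zone Q|: x∈[4,6], y∈[2,5] → 2·3 = 6.
|zone P ∪ zone Q| = 43 − 6 = 37.00.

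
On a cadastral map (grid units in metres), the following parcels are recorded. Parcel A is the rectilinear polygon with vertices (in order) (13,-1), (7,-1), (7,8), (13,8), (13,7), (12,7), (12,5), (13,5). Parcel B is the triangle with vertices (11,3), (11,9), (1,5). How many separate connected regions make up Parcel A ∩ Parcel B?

Parcel A ∩ Parcel B is a single connected region.

1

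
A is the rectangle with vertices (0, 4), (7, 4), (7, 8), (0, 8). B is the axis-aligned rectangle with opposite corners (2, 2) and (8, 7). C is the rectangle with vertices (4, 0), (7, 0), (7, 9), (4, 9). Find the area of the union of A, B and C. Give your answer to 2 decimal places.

By inclusion–exclusion:
Individual areas: |A| = 28, |B| = 30, |C| = 27.
|A∩B|: x∈[2,7], y∈[4,7] → 5·3 = 15.
|A∩C|: x∈[4,7], y∈[4,8] → 3·4 = 12.
|B∩C|: x∈[4,7], y∈[2,7] → 3·5 = 15.
|A∩B∩C| = 9.
|A ∪ B ∪ C| = 85 − 42 + 9 = 52.00.

52.00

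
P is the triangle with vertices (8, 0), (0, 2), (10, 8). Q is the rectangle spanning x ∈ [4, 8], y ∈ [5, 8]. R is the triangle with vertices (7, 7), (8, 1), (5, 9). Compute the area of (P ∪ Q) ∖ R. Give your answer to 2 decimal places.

|P ∪ Q| = 43.3.
|(P ∪ Q) ∩ R| = 4.6875.
|(P ∪ Q) ∖ R| = 43.3 − 4.6875 = 38.61.

38.61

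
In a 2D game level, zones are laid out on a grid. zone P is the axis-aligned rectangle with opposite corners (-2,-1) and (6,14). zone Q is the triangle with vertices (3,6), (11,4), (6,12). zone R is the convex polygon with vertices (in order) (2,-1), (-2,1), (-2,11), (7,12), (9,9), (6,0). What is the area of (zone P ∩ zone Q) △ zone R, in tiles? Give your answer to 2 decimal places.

|zone P ∩ zone Q| = 10.125.
|(zone P ∩ zone Q) ∩ zone R| = 10.1217.
|(zone P ∩ zone Q) △ zone R| = 10.125 + 113 − 20.2435 = 102.88.

102.88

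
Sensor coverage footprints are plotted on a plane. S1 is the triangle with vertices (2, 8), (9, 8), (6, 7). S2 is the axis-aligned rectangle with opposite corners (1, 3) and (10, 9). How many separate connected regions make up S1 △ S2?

S1 △ S2 is a single connected region.

1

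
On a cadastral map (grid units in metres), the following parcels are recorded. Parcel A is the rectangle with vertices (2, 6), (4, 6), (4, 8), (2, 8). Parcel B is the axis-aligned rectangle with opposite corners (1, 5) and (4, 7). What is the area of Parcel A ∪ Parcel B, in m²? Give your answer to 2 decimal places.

By inclusion–exclusion:
Individual areas: |Parcel A| = 4, |Parcel B| = 6.
|Parcel A∩Parcel B|: x∈[2,4], y∈[6,7] → 2·1 = 2.
|Parcel A ∪ Parcel B| = 10 − 2 = 8.00.

8.00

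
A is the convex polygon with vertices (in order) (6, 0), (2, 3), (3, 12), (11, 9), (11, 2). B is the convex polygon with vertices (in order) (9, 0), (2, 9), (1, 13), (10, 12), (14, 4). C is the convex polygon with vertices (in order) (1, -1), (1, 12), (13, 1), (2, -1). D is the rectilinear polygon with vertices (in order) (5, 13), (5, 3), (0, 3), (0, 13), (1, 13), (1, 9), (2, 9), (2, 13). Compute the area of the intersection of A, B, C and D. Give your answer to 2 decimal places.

6.37

The intersection is the polygon with vertices (2.583,8.25), (2.815,10.336), (5,8.333), (5,5.143).
By the shoelace formula its area is 6.37.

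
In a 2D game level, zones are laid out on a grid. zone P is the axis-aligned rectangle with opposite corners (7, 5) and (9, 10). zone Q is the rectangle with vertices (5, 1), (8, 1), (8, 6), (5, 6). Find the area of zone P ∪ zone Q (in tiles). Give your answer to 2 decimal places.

By inclusion–exclusion:
Individual areas: |zone P| = 10, |zone Q| = 15.
|zone P∩zone Q|: x∈[7,8], y∈[5,6] → 1·1 = 1.
|zone P ∪ zone Q| = 25 − 1 = 24.00.

24.00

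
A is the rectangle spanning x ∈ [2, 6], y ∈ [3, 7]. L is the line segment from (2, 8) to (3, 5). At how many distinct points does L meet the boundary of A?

The segment meets the boundary at (2.333,7).

1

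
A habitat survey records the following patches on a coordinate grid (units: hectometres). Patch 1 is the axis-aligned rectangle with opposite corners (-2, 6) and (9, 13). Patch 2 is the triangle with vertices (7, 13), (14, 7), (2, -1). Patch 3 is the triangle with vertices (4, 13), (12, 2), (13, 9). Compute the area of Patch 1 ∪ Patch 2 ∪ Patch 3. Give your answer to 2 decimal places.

By inclusion–exclusion:
Individual areas: |Patch 1| = 77, |Patch 2| = 64, |Patch 3| = 33.5.
|Patch 1∩Patch 2| = 21.0357.
|Patch 1∩Patch 3| = 11.6319.
|Patch 2∩Patch 3| = 25.2231.
|Patch 1∩Patch 2∩Patch 3| = 9.2083.
|Patch 1 ∪ Patch 2 ∪ Patch 3| = 174.5 − 57.8908 + 9.2083 = 125.82.

125.82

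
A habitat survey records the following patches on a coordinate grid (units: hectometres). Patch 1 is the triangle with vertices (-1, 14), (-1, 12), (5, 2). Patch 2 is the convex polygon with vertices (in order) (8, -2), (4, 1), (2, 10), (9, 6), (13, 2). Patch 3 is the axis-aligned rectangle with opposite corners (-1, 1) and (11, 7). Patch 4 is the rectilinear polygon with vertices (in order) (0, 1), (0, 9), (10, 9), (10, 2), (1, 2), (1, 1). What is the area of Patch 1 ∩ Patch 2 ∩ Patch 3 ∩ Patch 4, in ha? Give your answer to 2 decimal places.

0.71

The intersection is the polygon with vertices (2.8,6.4), (5,2), (3.059,5.235).
By the shoelace formula its area is 0.71.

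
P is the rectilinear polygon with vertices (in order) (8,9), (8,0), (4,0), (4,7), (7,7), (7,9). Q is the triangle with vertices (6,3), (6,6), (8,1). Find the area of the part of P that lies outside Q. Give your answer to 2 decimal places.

27.00

|P| = 30, |P∩Q| = 3.
|P ∖ Q| = |P| − |P∩Q| = 30 − 3 = 27.00.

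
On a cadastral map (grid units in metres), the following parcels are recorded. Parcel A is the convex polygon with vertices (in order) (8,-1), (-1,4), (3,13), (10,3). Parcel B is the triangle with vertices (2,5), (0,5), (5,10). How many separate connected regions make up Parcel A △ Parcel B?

1

Parcel A △ Parcel B is a single connected region.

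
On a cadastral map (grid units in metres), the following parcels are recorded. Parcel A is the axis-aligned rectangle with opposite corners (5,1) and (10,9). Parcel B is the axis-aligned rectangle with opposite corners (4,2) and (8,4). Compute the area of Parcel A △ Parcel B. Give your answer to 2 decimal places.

|Parcel A∩Parcel B|: x∈[5,8], y∈[2,4] → 3·2 = 6.
|Parcel A △ Parcel B| = |Parcel A| + |Parcel B| − 2·|Parcel A∩Parcel B| = 40 + 8 − 12 = 36.00.

36.00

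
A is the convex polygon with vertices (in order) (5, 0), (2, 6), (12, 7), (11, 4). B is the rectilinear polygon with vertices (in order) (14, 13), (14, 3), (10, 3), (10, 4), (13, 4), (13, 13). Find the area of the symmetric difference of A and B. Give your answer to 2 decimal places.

|A| = 38.5, |B| = 13, |A∩B| = 0.3333.
|A △ B| = |A| + |B| − 2·|A∩B| = 38.5 + 13 − 0.6667 = 50.83.

50.83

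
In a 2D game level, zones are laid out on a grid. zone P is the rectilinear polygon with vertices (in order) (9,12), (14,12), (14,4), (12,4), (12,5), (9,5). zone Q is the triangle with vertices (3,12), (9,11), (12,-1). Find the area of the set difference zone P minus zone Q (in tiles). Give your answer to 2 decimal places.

32.50

|zone P| = 37, |zone P∩zone Q| = 4.5.
|zone P ∖ zone Q| = |zone P| − |zone P∩zone Q| = 37 − 4.5 = 32.50.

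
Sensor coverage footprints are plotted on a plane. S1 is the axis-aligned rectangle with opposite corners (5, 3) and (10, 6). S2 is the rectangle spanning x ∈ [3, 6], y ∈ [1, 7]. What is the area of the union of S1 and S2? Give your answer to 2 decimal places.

30.00

By inclusion–exclusion:
Individual areas: |S1| = 15, |S2| = 18.
|S1∩S2|: x∈[5,6], y∈[3,6] → 1·3 = 3.
|S1 ∪ S2| = 33 − 3 = 30.00.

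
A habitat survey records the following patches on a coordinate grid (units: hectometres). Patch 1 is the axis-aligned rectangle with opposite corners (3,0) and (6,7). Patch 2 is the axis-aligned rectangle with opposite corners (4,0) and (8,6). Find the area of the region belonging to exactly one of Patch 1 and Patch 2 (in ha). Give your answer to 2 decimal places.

|Patch 1∩Patch 2|: x∈[4,6], y∈[0,6] → 2·6 = 12.
|Patch 1 △ Patch 2| = |Patch 1| + |Patch 2| − 2·|Patch 1∩Patch 2| = 21 + 24 − 24 = 21.00.

21.00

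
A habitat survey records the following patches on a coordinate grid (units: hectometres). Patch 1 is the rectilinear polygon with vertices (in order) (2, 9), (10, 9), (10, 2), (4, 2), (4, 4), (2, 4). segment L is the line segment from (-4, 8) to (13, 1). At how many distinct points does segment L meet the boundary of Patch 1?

2

The segment meets the boundary at (10,2.235), (2,5.529).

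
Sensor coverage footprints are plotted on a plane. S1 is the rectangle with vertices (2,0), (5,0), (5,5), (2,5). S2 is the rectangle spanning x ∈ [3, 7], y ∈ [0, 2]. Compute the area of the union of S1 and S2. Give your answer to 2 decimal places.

19.00

By inclusion–exclusion:
Individual areas: |S1| = 15, |S2| = 8.
|S1∩S2|: x∈[3,5], y∈[0,2] → 2·2 = 4.
|S1 ∪ S2| = 23 − 4 = 19.00.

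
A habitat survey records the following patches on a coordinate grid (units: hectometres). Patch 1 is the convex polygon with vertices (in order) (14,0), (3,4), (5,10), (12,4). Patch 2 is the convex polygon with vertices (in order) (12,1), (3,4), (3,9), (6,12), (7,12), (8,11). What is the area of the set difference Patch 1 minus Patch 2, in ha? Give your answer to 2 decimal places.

7.24

|Patch 1| = 45, |Patch 1∩Patch 2| = 37.7609.
|Patch 1 ∖ Patch 2| = |Patch 1| − |Patch 1∩Patch 2| = 45 − 37.7609 = 7.24.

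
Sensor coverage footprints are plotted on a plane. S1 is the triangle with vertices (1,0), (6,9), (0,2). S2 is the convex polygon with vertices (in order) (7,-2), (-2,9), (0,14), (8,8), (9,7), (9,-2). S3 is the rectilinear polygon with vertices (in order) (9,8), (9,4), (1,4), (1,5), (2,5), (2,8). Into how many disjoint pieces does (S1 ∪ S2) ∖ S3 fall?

2

(S1 ∪ S2) ∖ S3 splits into 2 disjoint pieces (area 31.9916, area 36.4545).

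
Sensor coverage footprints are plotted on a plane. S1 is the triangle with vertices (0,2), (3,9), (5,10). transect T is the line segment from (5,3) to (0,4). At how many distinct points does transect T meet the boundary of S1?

The segment meets the boundary at (0.789,3.842), (1.111,3.778).

2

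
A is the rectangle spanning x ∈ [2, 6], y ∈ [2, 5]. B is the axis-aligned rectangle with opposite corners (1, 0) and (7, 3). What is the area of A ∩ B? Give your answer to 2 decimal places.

|A∩B|: x∈[2,6], y∈[2,3] → 4·1 = 4.

4.00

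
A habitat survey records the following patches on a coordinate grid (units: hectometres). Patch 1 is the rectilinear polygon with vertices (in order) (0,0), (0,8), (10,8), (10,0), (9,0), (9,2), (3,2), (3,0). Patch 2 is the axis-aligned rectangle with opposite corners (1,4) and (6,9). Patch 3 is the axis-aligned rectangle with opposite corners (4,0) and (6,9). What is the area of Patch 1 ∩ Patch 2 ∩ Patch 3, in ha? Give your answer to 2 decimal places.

8.00

The intersection is the polygon with vertices (6,4), (4,4), (4,8), (6,8).
By the shoelace formula its area is 8.00.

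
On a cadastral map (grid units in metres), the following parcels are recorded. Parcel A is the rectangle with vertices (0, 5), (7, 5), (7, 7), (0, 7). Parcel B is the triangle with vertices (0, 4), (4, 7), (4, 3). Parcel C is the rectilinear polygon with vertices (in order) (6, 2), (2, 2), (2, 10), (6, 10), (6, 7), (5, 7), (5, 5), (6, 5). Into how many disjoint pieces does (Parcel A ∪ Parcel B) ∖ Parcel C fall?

(Parcel A ∪ Parcel B) ∖ Parcel C splits into 2 disjoint pieces (area 4, area 5.8333).

2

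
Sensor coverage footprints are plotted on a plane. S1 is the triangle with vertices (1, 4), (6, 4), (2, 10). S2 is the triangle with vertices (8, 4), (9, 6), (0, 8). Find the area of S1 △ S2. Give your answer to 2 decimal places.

|S1| = 15, |S2| = 10, |S1∩S2| = 2.374.
|S1 △ S2| = |S1| + |S2| − 2·|S1∩S2| = 15 + 10 − 4.748 = 20.25.

20.25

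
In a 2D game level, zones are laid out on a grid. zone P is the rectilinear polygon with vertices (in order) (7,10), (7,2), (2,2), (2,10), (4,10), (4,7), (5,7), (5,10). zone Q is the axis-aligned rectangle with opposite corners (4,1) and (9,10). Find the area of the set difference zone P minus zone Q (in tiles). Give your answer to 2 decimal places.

16.00

|zone P| = 37, |zone P∩zone Q| = 21.
|zone P ∖ zone Q| = |zone P| − |zone P∩zone Q| = 37 − 21 = 16.00.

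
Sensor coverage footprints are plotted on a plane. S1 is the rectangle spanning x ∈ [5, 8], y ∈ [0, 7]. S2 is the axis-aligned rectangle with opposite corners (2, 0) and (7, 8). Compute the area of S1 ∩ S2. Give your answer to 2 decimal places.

|S1∩S2|: x∈[5,7], y∈[0,7] → 2·7 = 14.

14.00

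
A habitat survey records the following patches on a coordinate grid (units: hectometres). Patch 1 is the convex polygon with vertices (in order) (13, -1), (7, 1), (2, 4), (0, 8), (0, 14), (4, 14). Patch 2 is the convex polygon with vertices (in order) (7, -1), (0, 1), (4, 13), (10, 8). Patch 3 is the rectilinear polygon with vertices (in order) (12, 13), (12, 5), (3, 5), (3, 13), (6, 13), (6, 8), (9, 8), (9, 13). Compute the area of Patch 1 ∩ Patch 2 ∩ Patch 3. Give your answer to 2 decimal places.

27.98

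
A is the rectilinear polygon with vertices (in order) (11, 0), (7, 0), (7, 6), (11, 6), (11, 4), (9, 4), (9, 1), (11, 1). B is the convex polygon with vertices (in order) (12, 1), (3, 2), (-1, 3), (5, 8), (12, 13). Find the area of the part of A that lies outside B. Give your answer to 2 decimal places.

|A| = 18, |A∩B| = 13.1111.
|A ∖ B| = |A| − |A∩B| = 18 − 13.1111 = 4.89.

4.89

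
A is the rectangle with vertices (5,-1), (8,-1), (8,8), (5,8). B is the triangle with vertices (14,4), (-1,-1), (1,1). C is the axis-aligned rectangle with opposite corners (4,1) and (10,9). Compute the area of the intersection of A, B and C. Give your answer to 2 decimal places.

The intersection is the polygon with vertices (5,1), (5,1.923), (8,2.615), (8,2).
By the shoelace formula its area is 2.31.

2.31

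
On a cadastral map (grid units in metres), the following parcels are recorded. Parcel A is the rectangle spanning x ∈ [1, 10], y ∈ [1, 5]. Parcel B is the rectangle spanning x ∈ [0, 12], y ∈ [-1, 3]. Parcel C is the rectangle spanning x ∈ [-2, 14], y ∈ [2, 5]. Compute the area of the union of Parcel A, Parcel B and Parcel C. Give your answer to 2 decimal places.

84.00

By inclusion–exclusion:
Individual areas: |Parcel A| = 36, |Parcel B| = 48, |Parcel C| = 48.
|Parcel A∩Parcel B|: x∈[1,10], y∈[1,3] → 9·2 = 18.
|Parcel A∩Parcel C|: x∈[1,10], y∈[2,5] → 9·3 = 27.
|Parcel B∩Parcel C|: x∈[0,12], y∈[2,3] → 12·1 = 12.
|Parcel A∩Parcel B∩Parcel C| = 9.
|Parcel A ∪ Parcel B ∪ Parcel C| = 132 − 57 + 9 = 84.00.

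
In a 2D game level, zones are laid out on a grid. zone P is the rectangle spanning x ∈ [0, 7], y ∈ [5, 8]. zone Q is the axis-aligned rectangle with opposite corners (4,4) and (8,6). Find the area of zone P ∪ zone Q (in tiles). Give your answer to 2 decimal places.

26.00

By inclusion–exclusion:
Individual areas: |zone P| = 21, |zone Q| = 8.
|zone P∩zone Q|: x∈[4,7], y∈[5,6] → 3·1 = 3.
|zone P ∪ zone Q| = 29 − 3 = 26.00.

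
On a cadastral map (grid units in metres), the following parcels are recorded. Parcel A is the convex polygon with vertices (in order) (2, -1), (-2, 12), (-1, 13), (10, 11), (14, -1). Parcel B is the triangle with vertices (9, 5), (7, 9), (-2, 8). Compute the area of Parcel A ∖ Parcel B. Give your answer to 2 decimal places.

135.81

|Parcel A| = 154.5, |Parcel A∩Parcel B| = 18.6931.
|Parcel A ∖ Parcel B| = |Parcel A| − |Parcel A∩Parcel B| = 154.5 − 18.6931 = 135.81.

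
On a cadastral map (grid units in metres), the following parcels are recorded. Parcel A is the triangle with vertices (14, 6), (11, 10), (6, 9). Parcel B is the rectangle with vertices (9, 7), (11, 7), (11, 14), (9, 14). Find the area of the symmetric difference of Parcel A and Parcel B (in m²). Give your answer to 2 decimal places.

|Parcel A| = 11.5, |Parcel B| = 14, |Parcel A∩Parcel B| = 4.6.
|Parcel A △ Parcel B| = |Parcel A| + |Parcel B| − 2·|Parcel A∩Parcel B| = 11.5 + 14 − 9.2 = 16.30.

16.30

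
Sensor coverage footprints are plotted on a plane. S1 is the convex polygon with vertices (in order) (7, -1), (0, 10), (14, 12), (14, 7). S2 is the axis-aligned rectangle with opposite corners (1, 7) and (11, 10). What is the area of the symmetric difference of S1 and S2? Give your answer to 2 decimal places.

|S1| = 101.5, |S2| = 30, |S1∩S2| = 29.3506.
|S1 △ S2| = |S1| + |S2| − 2·|S1∩S2| = 101.5 + 30 − 58.7013 = 72.80.

72.80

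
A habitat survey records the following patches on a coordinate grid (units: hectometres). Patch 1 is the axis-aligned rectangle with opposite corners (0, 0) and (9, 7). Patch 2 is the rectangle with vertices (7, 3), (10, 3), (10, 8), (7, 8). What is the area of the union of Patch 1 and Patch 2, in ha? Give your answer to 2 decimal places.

By inclusion–exclusion:
Individual areas: |Patch 1| = 63, |Patch 2| = 15.
|Patch 1∩Patch 2|: x∈[7,9], y∈[3,7] → 2·4 = 8.
|Patch 1 ∪ Patch 2| = 78 − 8 = 70.00.

70.00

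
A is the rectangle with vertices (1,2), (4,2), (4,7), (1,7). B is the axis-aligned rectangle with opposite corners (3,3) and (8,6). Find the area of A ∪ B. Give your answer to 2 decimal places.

By inclusion–exclusion:
Individual areas: |A| = 15, |B| = 15.
|A∩B|: x∈[3,4], y∈[3,6] → 1·3 = 3.
|A ∪ B| = 30 − 3 = 27.00.

27.00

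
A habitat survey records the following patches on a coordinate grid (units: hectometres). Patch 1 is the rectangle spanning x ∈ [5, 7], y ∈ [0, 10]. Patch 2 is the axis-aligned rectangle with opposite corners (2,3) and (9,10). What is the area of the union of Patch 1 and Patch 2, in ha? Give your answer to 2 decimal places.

55.00

By inclusion–exclusion:
Individual areas: |Patch 1| = 20, |Patch 2| = 49.
|Patch 1∩Patch 2|: x∈[5,7], y∈[3,10] → 2·7 = 14.
|Patch 1 ∪ Patch 2| = 69 − 14 = 55.00.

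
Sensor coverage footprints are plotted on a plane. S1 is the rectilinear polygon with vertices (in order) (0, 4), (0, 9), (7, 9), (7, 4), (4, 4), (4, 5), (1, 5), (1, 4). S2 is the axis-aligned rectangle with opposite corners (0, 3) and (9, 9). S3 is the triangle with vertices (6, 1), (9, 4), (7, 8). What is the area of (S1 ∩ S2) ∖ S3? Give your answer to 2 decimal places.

30.86

|S1 ∩ S2| = 32.
|(S1 ∩ S2) ∩ S3| = 1.1429.
|(S1 ∩ S2) ∖ S3| = 32 − 1.1429 = 30.86.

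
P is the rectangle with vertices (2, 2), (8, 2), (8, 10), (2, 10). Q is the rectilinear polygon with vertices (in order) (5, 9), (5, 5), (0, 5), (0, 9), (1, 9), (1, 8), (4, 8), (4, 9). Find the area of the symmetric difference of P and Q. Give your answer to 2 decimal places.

45.00

|P| = 48, |Q| = 17, |P∩Q| = 10.
|P △ Q| = |P| + |Q| − 2·|P∩Q| = 48 + 17 − 20 = 45.00.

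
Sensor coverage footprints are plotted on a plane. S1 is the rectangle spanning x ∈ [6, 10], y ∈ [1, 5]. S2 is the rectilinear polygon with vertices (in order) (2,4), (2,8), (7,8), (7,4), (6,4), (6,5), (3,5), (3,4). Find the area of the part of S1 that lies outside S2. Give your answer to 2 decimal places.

15.00

|S1| = 16, |S1∩S2| = 1.
|S1 ∖ S2| = |S1| − |S1∩S2| = 16 − 1 = 15.00.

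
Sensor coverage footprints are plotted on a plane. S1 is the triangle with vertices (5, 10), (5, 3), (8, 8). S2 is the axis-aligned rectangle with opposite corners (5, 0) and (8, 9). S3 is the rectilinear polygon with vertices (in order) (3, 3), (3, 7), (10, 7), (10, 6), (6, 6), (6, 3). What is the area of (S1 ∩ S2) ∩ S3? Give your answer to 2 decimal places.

The region (S1 ∩ S2) ∩ S3 is the polygon with vertices (6.8,6), (6,6), (6,4.667), (5,3), (5,7), (7.4,7).
By the shoelace formula its area is 4.27.

4.27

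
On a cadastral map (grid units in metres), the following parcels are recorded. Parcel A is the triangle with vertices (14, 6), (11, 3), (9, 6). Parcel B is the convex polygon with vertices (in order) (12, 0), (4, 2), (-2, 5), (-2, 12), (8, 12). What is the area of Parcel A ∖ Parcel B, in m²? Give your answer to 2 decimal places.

6.00

|Parcel A| = 7.5, |Parcel A∩Parcel B| = 1.5.
|Parcel A ∖ Parcel B| = |Parcel A| − |Parcel A∩Parcel B| = 7.5 − 1.5 = 6.00.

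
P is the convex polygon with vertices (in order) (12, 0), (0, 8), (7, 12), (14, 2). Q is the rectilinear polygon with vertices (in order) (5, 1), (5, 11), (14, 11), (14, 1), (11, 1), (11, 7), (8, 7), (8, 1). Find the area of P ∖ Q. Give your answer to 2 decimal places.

|P| = 69, |P∩Q| = 35.3107.
|P ∖ Q| = |P| − |P∩Q| = 69 − 35.3107 = 33.69.

33.69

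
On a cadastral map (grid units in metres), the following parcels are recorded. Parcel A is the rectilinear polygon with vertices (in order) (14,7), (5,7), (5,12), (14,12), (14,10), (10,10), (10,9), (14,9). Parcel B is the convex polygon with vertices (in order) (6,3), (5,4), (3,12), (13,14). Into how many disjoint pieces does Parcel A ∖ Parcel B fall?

2

Parcel A ∖ Parcel B splits into 2 disjoint pieces (area 9.6623, area 5.8182).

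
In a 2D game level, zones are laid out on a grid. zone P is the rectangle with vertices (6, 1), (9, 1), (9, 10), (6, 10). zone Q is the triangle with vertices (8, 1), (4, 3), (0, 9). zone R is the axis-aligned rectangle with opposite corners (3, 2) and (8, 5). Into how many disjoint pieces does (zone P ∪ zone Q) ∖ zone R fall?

2

(zone P ∪ zone Q) ∖ zone R splits into 2 disjoint pieces (area 21, area 2.75).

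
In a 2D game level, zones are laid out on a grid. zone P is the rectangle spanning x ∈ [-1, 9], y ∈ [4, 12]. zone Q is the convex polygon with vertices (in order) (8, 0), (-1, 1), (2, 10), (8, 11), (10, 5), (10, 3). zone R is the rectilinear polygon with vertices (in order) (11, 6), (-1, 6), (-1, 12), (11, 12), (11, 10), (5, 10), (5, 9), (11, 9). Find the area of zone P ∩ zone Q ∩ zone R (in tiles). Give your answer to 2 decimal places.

29.67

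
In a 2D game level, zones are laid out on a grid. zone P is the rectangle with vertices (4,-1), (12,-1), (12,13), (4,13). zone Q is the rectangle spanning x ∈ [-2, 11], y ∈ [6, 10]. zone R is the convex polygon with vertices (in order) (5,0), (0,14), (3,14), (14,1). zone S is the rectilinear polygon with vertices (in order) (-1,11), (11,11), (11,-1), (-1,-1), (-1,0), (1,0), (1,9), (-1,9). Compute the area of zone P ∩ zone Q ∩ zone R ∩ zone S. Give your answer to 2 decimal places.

The intersection is the polygon with vertices (9.769,6), (4,6), (4,10), (6.385,10).
By the shoelace formula its area is 16.31.

16.31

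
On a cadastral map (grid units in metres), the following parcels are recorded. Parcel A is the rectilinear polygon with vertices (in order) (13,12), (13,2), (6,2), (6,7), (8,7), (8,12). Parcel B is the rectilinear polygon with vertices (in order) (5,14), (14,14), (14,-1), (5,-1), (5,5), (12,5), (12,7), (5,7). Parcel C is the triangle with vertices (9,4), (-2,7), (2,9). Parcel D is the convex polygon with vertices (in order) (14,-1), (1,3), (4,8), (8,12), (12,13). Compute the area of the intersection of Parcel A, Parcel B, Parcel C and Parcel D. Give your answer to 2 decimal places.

1.07

The intersection is the polygon with vertices (7.6,5), (9,4), (6,4.818), (6,5).
By the shoelace formula its area is 1.07.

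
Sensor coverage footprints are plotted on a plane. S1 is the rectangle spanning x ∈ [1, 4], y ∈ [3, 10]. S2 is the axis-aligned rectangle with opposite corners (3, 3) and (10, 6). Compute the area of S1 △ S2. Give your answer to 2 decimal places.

36.00

|S1∩S2|: x∈[3,4], y∈[3,6] → 1·3 = 3.
|S1 △ S2| = |S1| + |S2| − 2·|S1∩S2| = 21 + 21 − 6 = 36.00.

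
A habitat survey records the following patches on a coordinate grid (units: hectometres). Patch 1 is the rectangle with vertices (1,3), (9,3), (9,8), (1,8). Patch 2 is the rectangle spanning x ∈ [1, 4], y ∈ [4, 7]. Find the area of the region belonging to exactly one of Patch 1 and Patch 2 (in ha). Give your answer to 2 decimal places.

|Patch 1∩Patch 2|: x∈[1,4], y∈[4,7] → 3·3 = 9.
|Patch 1 △ Patch 2| = |Patch 1| + |Patch 2| − 2·|Patch 1∩Patch 2| = 40 + 9 − 18 = 31.00.

31.00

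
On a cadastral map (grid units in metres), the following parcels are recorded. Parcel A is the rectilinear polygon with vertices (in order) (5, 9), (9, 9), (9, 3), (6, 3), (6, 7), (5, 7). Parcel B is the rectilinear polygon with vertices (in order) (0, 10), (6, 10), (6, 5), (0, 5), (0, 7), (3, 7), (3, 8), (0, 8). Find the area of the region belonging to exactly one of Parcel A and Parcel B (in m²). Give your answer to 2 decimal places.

43.00

|Parcel A| = 20, |Parcel B| = 27, |Parcel A∩Parcel B| = 2.
|Parcel A △ Parcel B| = |Parcel A| + |Parcel B| − 2·|Parcel A∩Parcel B| = 20 + 27 − 4 = 43.00.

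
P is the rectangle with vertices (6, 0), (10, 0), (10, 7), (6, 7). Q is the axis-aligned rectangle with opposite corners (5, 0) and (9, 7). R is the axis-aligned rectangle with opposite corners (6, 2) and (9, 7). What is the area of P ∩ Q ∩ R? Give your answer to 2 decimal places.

The intersection is the polygon with vertices (9,2), (6,2), (6,7), (9,7).
By the shoelace formula its area is 15.00.

15.00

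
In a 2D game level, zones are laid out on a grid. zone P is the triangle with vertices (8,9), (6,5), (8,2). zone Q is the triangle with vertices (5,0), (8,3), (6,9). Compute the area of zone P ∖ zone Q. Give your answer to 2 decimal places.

3.80

|zone P| = 7, |zone P∩zone Q| = 3.2.
|zone P ∖ zone Q| = |zone P| − |zone P∩zone Q| = 7 − 3.2 = 3.80.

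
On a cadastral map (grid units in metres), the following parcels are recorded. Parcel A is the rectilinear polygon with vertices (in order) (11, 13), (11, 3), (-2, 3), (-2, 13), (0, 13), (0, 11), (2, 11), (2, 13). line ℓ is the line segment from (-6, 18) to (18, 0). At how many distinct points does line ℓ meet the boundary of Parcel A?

The segment meets the boundary at (11,5.25), (2,12).

2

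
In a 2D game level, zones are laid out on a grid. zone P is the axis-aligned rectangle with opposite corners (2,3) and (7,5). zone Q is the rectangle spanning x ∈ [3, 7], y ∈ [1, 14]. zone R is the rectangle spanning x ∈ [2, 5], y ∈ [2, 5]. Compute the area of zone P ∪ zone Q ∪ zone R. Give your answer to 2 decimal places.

55.00

By inclusion–exclusion:
Individual areas: |zone P| = 10, |zone Q| = 52, |zone R| = 9.
|zone P∩zone Q|: x∈[3,7], y∈[3,5] → 4·2 = 8.
|zone P∩zone R|: x∈[2,5], y∈[3,5] → 3·2 = 6.
|zone Q∩zone R|: x∈[3,5], y∈[2,5] → 2·3 = 6.
|zone P∩zone Q∩zone R| = 4.
|zone P ∪ zone Q ∪ zone R| = 71 − 20 + 4 = 55.00.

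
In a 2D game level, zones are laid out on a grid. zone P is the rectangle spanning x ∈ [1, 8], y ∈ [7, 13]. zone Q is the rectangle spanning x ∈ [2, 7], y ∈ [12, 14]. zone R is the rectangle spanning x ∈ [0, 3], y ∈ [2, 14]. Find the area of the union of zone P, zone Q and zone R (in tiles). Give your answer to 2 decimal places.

70.00

By inclusion–exclusion:
Individual areas: |zone P| = 42, |zone Q| = 10, |zone R| = 36.
|zone P∩zone Q|: x∈[2,7], y∈[12,13] → 5·1 = 5.
|zone P∩zone R|: x∈[1,3], y∈[7,13] → 2·6 = 12.
|zone Q∩zone R|: x∈[2,3], y∈[12,14] → 1·2 = 2.
|zone P∩zone Q∩zone R| = 1.
|zone P ∪ zone Q ∪ zone R| = 88 − 19 + 1 = 70.00.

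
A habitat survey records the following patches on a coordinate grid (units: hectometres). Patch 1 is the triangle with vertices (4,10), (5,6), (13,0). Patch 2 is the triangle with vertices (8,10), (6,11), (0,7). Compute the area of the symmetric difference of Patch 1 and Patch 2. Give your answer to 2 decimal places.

19.04

|Patch 1| = 13, |Patch 2| = 7, |Patch 1∩Patch 2| = 0.4805.
|Patch 1 △ Patch 2| = |Patch 1| + |Patch 2| − 2·|Patch 1∩Patch 2| = 13 + 7 − 0.961 = 19.04.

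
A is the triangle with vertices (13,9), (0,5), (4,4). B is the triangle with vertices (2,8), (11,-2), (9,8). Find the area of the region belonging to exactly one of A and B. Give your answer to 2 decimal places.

|A| = 14.5, |B| = 35, |A∩B| = 7.3092.
|A △ B| = |A| + |B| − 2·|A∩B| = 14.5 + 35 − 14.6183 = 34.88.

34.88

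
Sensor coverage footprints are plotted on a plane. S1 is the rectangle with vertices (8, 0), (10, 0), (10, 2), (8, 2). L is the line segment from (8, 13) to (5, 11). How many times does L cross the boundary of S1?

0

The segment lies entirely outside S1 and never meets its boundary.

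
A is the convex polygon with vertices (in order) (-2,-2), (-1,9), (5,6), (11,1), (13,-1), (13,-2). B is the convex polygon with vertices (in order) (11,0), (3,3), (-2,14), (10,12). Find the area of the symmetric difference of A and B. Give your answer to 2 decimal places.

|A| = 99.5, |B| = 107.5, |A∩B| = 26.6611.
|A △ B| = |A| + |B| − 2·|A∩B| = 99.5 + 107.5 − 53.3222 = 153.68.

153.68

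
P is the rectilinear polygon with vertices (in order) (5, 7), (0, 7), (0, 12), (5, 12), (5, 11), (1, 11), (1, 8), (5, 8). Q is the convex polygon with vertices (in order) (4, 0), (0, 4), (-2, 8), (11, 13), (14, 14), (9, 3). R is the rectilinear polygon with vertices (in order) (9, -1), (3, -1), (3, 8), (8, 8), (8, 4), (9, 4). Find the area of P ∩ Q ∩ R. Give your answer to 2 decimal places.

The intersection is the polygon with vertices (5,8), (5,7), (3,7), (3,8).
By the shoelace formula its area is 2.00.

2.00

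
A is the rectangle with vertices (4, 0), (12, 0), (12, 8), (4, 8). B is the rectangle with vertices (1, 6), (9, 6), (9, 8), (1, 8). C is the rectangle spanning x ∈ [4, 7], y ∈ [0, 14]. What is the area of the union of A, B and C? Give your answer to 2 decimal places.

88.00

By inclusion–exclusion:
Individual areas: |A| = 64, |B| = 16, |C| = 42.
|A∩B|: x∈[4,9], y∈[6,8] → 5·2 = 10.
|A∩C|: x∈[4,7], y∈[0,8] → 3·8 = 24.
|B∩C|: x∈[4,7], y∈[6,8] → 3·2 = 6.
|A∩B∩C| = 6.
|A ∪ B ∪ C| = 122 − 40 + 6 = 88.00.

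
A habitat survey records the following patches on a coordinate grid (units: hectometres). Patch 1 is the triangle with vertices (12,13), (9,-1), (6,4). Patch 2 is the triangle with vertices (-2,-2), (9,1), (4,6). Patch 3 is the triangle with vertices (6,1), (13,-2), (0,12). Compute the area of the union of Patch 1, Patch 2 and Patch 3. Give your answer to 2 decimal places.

75.63

By inclusion–exclusion:
Individual areas: |Patch 1| = 28.5, |Patch 2| = 35, |Patch 3| = 29.5.
|Patch 1∩Patch 2| = 1.9688.
|Patch 1∩Patch 3| = 7.5063.
|Patch 2∩Patch 3| = 9.864.
|Patch 1∩Patch 2∩Patch 3| = 1.9688.
|Patch 1 ∪ Patch 2 ∪ Patch 3| = 93 − 19.3391 + 1.9688 = 75.63.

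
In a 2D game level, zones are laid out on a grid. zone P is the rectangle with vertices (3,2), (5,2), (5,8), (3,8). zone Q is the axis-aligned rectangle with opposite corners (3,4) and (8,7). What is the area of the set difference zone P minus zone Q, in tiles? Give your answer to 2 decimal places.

6.00

|zone P∩zone Q|: x∈[3,5], y∈[4,7] → 2·3 = 6.
|zone P| = 12.
|zone P ∖ zone Q| = |zone P| − |zone P∩zone Q| = 12 − 6 = 6.00.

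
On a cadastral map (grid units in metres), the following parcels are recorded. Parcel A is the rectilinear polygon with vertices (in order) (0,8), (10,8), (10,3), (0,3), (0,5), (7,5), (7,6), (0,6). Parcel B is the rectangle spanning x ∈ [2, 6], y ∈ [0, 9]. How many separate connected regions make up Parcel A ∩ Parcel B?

Parcel A ∩ Parcel B splits into 2 disjoint pieces (area 8, area 8).

2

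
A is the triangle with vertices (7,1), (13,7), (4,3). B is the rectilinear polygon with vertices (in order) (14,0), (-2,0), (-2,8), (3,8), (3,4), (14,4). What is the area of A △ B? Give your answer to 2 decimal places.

80.25

|A| = 15, |B| = 84, |A∩B| = 9.375.
|A △ B| = |A| + |B| − 2·|A∩B| = 15 + 84 − 18.75 = 80.25.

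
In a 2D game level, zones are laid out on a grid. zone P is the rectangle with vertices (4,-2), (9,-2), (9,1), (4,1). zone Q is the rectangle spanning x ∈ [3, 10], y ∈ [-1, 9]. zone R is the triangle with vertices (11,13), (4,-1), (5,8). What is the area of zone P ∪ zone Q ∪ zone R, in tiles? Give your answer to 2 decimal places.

By inclusion–exclusion:
Individual areas: |zone P| = 15, |zone Q| = 70, |zone R| = 24.5.
|zone P∩zone Q|: x∈[4,9], y∈[-1,1] → 5·2 = 10.
|zone P∩zone R| = 0.7778.
|zone Q∩zone R| = 18.9.
|zone P∩zone Q∩zone R| = 0.7778.
|zone P ∪ zone Q ∪ zone R| = 109.5 − 29.6778 + 0.7778 = 80.60.

80.60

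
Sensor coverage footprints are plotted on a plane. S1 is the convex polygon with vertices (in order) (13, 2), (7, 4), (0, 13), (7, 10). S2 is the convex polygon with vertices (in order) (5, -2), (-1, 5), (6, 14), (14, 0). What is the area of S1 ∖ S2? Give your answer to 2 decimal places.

|S1| = 39, |S1∩S2| = 34.5641.
|S1 ∖ S2| = |S1| − |S1∩S2| = 39 − 34.5641 = 4.44.

4.44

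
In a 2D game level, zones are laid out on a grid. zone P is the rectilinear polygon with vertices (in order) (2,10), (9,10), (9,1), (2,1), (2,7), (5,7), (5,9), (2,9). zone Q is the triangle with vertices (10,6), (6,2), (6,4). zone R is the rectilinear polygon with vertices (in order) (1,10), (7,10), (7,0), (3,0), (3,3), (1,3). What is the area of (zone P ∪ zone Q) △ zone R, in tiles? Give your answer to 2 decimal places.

|zone P ∪ zone Q| = 57.25.
|(zone P ∪ zone Q) ∩ zone R| = 37.
|(zone P ∪ zone Q) △ zone R| = 57.25 + 54 − 74 = 37.25.

37.25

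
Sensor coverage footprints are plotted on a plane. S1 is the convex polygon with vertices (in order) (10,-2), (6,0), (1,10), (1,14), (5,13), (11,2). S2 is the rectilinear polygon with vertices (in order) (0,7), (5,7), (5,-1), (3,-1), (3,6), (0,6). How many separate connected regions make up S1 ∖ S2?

S1 ∖ S2 is a single connected region.

1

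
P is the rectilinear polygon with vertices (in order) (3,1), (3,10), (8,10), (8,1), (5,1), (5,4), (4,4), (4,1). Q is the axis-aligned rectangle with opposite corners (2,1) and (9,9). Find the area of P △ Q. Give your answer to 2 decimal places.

|P| = 42, |Q| = 56, |P∩Q| = 37.
|P △ Q| = |P| + |Q| − 2·|P∩Q| = 42 + 56 − 74 = 24.00.

24.00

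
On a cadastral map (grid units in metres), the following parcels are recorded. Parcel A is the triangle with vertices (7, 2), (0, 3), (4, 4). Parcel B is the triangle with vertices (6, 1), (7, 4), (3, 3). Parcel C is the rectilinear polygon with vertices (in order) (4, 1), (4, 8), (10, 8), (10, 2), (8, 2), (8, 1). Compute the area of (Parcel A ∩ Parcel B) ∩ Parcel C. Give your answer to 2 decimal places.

1.96

The region (Parcel A ∩ Parcel B) ∩ Parcel C is the polygon with vertices (4.818,3.454), (6.455,2.364), (6.364,2.091), (4,2.429), (4,3.25).
By the shoelace formula its area is 1.96.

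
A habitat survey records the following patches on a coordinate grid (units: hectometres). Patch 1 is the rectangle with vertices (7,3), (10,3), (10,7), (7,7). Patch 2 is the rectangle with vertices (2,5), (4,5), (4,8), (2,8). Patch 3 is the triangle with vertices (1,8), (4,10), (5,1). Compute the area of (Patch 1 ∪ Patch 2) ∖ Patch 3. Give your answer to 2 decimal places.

12.45

|Patch 1 ∪ Patch 2| = 18.
|(Patch 1 ∪ Patch 2) ∩ Patch 3| = 5.5536.
|(Patch 1 ∪ Patch 2) ∖ Patch 3| = 18 − 5.5536 = 12.45.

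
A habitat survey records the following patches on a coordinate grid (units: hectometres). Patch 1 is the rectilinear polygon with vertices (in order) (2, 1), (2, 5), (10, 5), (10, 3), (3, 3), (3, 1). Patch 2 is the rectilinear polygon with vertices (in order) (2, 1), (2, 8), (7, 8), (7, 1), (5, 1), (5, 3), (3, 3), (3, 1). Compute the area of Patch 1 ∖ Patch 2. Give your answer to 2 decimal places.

6.00

|Patch 1| = 18, |Patch 1∩Patch 2| = 12.
|Patch 1 ∖ Patch 2| = |Patch 1| − |Patch 1∩Patch 2| = 18 − 12 = 6.00.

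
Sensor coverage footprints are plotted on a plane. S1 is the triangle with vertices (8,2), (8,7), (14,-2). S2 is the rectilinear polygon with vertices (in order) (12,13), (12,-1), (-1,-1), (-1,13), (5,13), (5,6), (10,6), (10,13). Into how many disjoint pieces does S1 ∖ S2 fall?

S1 ∖ S2 splits into 2 disjoint pieces (area 0.3333, area 1.6667).

2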